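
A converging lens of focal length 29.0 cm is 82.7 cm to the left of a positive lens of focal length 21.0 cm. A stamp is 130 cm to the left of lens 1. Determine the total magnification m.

Lens 1: 1/d_i1 = 1/(29.0) − 1/(130) = 0.02679, so d_i1 = 37.33 cm; m₁ = −d_i1/d_o1 = -0.2872.
d_o2 = 82.7 − (37.33) = 45.37 cm.
Lens 2: 1/d_i2 = 1/(21.0) − 1/(45.37) = 0.02558, so d_i2 = 39.10 cm; m₂ = −d_i2/d_o2 = -0.8617.
m = m₁·m₂ = (-0.2872)(-0.8617) = +0.247.

m = +0.247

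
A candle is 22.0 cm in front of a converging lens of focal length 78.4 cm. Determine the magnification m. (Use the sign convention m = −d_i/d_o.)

1/d_i = 1/f − 1/d_o = 1/(78.40) − 1/(22.0) = -0.03270, so d_i = -30.58 cm.
m = −d_i/d_o = −(-30.58)/(22.0) = +1.39.
The image is virtual, upright and enlarged, on the same side as the object.

m = +1.39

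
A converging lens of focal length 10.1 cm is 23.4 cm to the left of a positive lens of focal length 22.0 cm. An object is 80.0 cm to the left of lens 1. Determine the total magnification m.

Lens 1: 1/d_i1 = 1/(10.1) − 1/(80.0) = 0.08651, so d_i1 = 11.56 cm; m₁ = −d_i1/d_o1 = -0.1445.
d_o2 = 23.4 − (11.56) = 11.84 cm.
Lens 2: 1/d_i2 = 1/(22.0) − 1/(11.84) = -0.03900, so d_i2 = -25.64 cm; m₂ = −d_i2/d_o2 = +2.165.
m = m₁·m₂ = (-0.1445)(+2.165) = -0.313.

m = -0.313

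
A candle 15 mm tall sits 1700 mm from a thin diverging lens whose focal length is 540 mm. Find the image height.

3.62 mm

For a diverging lens, f = -540 mm.
1/d_i = 1/f − 1/d_o = 1/(-540.0) − 1/(1700) = -0.002440, so d_i = -409.8 mm.
m = −d_i/d_o = +0.2411.
|h_i| = |m|·h_o = 0.2411 × 15 = 3.62 mm. The image is virtual, upright and reduced, on the same side as the object.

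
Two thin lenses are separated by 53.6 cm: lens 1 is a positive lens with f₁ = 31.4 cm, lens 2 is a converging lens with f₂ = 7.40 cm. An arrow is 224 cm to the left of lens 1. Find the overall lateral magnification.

Lens 1: 1/d_i1 = 1/(31.4) − 1/(224) = 0.02738, so d_i1 = 36.52 cm; m₁ = −d_i1/d_o1 = -0.1630.
d_o2 = 53.6 − (36.52) = 17.08 cm.
Lens 2: 1/d_i2 = 1/(7.40) − 1/(17.08) = 0.07659, so d_i2 = 13.06 cm; m₂ = −d_i2/d_o2 = -0.7645.
m = m₁·m₂ = (-0.1630)(-0.7645) = +0.125.

m = +0.125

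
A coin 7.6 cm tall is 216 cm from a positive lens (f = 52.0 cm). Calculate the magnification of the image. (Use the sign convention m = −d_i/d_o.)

m = -0.317

1/d_i = 1/f − 1/d_o = 1/(52.00) − 1/(216) = 0.01460, so d_i = 68.49 cm.
m = −d_i/d_o = −(68.49)/(216) = -0.317.
The image is real, inverted and reduced, on the far side of the lens.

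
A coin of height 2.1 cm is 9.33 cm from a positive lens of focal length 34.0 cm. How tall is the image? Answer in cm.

1/d_i = 1/f − 1/d_o = 1/(34.00) − 1/(9.33) = -0.07777, so d_i = -12.86 cm.
m = −d_i/d_o = +1.378.
|h_i| = |m|·h_o = 1.378 × 2.1 = 2.89 cm. The image is virtual, upright and enlarged, on the same side as the object.

2.89 cm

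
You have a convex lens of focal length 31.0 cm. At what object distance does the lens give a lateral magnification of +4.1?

m = −d_i/d_o ⇒ d_i = −m·d_o.
1/f = 1/d_o + 1/d_i = 1/d_o − 1/(m·d_o) = (1 − 1/m)/d_o, so d_o = f(1 − 1/m) = (31.00)(1 − 1/(+4.1)) = 23.4 cm.

23.4 cm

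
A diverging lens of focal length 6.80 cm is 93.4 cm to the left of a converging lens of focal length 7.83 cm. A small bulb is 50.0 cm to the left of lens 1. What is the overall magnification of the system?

f₁ = −6.80 cm (diverging).
Lens 1: 1/d_i1 = 1/(-6.80) − 1/(50.0) = -0.1671, so d_i1 = -5.986 cm; m₁ = −d_i1/d_o1 = +0.1197.
d_o2 = 93.4 − (-5.986) = 99.39 cm.
Lens 2: 1/d_i2 = 1/(7.83) − 1/(99.39) = 0.1177, so d_i2 = 8.500 cm; m₂ = −d_i2/d_o2 = -0.08552.
m = m₁·m₂ = (+0.1197)(-0.08552) = -0.0102.

m = -0.0102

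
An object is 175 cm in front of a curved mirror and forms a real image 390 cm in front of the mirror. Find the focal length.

f = 121 cm (concave)

Real image ⇒ d_i = +390 cm.
1/f = 1/d_o + 1/d_i = 1/(175) + 1/(390) = 0.008278, so f = 121 cm.
Since f is positive, the curved mirror is concave.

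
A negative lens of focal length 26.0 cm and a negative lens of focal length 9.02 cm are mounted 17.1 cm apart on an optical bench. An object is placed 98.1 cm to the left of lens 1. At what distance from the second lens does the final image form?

7.28 cm

Lens 1 is diverging, so f₁ = −26.0 cm.
Lens 1: 1/d_i1 = 1/f₁ − 1/d_o1 = 1/(-26.0) − 1/(98.1) = -0.04866, so d_i1 = -20.55 cm.
The intermediate image is 20.55 cm to the left of lens 1 (virtual), which is 17.1 − (-20.55) = 37.65 cm to the left of lens 2, so d_o2 = +37.65 cm.
Lens 2 is diverging, so f₂ = −9.02 cm.
Lens 2: 1/d_i2 = 1/f₂ − 1/d_o2 = 1/(-9.02) − 1/(37.65) = -0.1374, so d_i2 = -7.28 cm.
The final image is virtual, 7.28 cm to the left of lens 2 (overall magnification ≈ 0.040).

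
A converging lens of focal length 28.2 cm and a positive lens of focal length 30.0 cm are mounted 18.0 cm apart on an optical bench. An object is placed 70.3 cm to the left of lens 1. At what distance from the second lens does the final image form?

Lens 1: 1/d_i1 = 1/f₁ − 1/d_o1 = 1/(28.2) − 1/(70.3) = 0.02124, so d_i1 = 47.09 cm.
The intermediate image is 47.09 cm to the right of lens 1, which lies 29.09 cm to the right of lens 2 — a virtual object — so d_o2 = −29.09 cm.
Lens 2: 1/d_i2 = 1/f₂ − 1/d_o2 = 1/(30.0) − 1/(-29.09) = 0.06771, so d_i2 = 14.8 cm.
The final image is real, 14.8 cm to the right of lens 2 (overall magnification ≈ -0.34).

14.8 cm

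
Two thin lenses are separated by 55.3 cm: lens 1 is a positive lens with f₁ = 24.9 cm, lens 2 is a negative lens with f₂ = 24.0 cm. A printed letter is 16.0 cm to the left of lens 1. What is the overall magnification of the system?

Lens 1: 1/d_i1 = 1/(24.9) − 1/(16.0) = -0.02234, so d_i1 = -44.76 cm; m₁ = −d_i1/d_o1 = +2.797.
d_o2 = 55.3 − (-44.76) = 100.1 cm.
f₂ = −24.0 cm (diverging).
Lens 2: 1/d_i2 = 1/(-24.0) − 1/(100.1) = -0.05166, so d_i2 = -19.36 cm; m₂ = −d_i2/d_o2 = +0.1934.
m = m₁·m₂ = (+2.797)(+0.1934) = +0.541.

m = +0.541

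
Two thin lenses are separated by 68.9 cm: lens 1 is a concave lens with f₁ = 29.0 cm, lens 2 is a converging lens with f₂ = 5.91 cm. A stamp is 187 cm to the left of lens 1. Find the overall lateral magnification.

m = -0.00901

f₁ = −29.0 cm (diverging).
Lens 1: 1/d_i1 = 1/(-29.0) − 1/(187) = -0.03983, so d_i1 = -25.11 cm; m₁ = −d_i1/d_o1 = +0.1343.
d_o2 = 68.9 − (-25.11) = 94.01 cm.
Lens 2: 1/d_i2 = 1/(5.91) − 1/(94.01) = 0.1586, so d_i2 = 6.306 cm; m₂ = −d_i2/d_o2 = -0.06708.
m = m₁·m₂ = (+0.1343)(-0.06708) = -0.00901.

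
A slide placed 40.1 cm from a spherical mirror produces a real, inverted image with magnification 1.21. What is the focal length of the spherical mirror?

m = −d_i/d_o ⇒ d_i = −m·d_o = −(-1.21)·(40.1) = 48.52 cm.
1/f = 1/d_o + 1/d_i = 1/(40.1) + 1/(48.52) = 0.04555, so f = 22.0 cm.
Since f is positive, the spherical mirror is concave.

f = 22.0 cm (concave)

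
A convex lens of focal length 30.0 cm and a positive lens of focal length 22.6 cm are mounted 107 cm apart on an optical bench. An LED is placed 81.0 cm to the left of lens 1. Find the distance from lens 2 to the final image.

Lens 1: 1/d_i1 = 1/f₁ − 1/d_o1 = 1/(30.0) − 1/(81.0) = 0.02099, so d_i1 = 47.65 cm.
The intermediate image is 47.65 cm to the right of lens 1, which is 107 − (47.65) = 59.35 cm to the left of lens 2, so d_o2 = +59.35 cm.
Lens 2: 1/d_i2 = 1/f₂ − 1/d_o2 = 1/(22.6) − 1/(59.35) = 0.02740, so d_i2 = 36.5 cm.
The final image is real, 36.5 cm to the right of lens 2 (overall magnification ≈ 0.36).

36.5 cm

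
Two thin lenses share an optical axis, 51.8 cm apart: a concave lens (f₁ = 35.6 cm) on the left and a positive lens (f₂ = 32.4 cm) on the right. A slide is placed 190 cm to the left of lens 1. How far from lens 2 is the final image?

53.7 cm

Lens 1 is diverging, so f₁ = −35.6 cm.
Lens 1: 1/d_i1 = 1/f₁ − 1/d_o1 = 1/(-35.6) − 1/(190) = -0.03335, so d_i1 = -29.98 cm.
The intermediate image is 29.98 cm to the left of lens 1 (virtual), which is 51.8 − (-29.98) = 81.78 cm to the left of lens 2, so d_o2 = +81.78 cm.
Lens 2: 1/d_i2 = 1/f₂ − 1/d_o2 = 1/(32.4) − 1/(81.78) = 0.01864, so d_i2 = 53.7 cm.
The final image is real, 53.7 cm to the right of lens 2 (overall magnification ≈ -0.10).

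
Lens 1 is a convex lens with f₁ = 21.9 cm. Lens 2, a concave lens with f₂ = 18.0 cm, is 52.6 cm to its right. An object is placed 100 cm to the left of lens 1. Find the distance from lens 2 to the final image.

10.4 cm

Lens 1: 1/d_i1 = 1/f₁ − 1/d_o1 = 1/(21.9) − 1/(100) = 0.03566, so d_i1 = 28.04 cm.
The intermediate image is 28.04 cm to the right of lens 1, which is 52.6 − (28.04) = 24.56 cm to the left of lens 2, so d_o2 = +24.56 cm.
Lens 2 is diverging, so f₂ = −18.0 cm.
Lens 2: 1/d_i2 = 1/f₂ − 1/d_o2 = 1/(-18.0) − 1/(24.56) = -0.09627, so d_i2 = -10.4 cm.
The final image is virtual, 10.4 cm to the left of lens 2 (overall magnification ≈ -0.12).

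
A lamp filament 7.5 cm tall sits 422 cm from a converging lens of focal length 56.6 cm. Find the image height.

1/d_i = 1/f − 1/d_o = 1/(56.60) − 1/(422) = 0.01530, so d_i = 65.37 cm.
m = −d_i/d_o = -0.1549.
|h_i| = |m|·h_o = 0.1549 × 7.5 = 1.16 cm. The image is real, inverted and reduced, on the far side of the lens.

1.16 cm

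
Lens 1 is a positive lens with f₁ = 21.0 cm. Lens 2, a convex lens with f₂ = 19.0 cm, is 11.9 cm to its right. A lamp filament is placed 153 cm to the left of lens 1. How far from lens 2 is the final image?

Lens 1: 1/d_i1 = 1/f₁ − 1/d_o1 = 1/(21.0) − 1/(153) = 0.04108, so d_i1 = 24.34 cm.
The intermediate image is 24.34 cm to the right of lens 1, which lies 12.44 cm to the right of lens 2 — a virtual object — so d_o2 = −12.44 cm.
Lens 2: 1/d_i2 = 1/f₂ − 1/d_o2 = 1/(19.0) − 1/(-12.44) = 0.1330, so d_i2 = 7.52 cm.
The final image is real, 7.52 cm to the right of lens 2 (overall magnification ≈ -0.096).

7.52 cm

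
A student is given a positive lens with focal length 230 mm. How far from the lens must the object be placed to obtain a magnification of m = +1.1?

m = −d_i/d_o ⇒ d_i = −m·d_o.
1/f = 1/d_o + 1/d_i = 1/d_o − 1/(m·d_o) = (1 − 1/m)/d_o, so d_o = f(1 − 1/m) = (230.0)(1 − 1/(+1.1)) = 20.9 mm.

20.9 mm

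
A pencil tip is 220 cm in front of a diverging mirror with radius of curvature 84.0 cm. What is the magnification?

f = R/2 = 84.0/2 = 42.00 cm; for a diverging mirror, f = -42.00 cm.
1/d_i = 1/f − 1/d_o = 1/(-42.00) − 1/(220) = -0.02835, so d_i = -35.27 cm.
m = −d_i/d_o = −(-35.27)/(220) = +0.160.
The image is virtual, upright and reduced, behind the mirror.

m = +0.160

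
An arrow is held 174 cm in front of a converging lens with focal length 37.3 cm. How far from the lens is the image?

47.5 cm

Lens equation: 1/v = 1/f − 1/u = 1/(37.30) − 1/(174) = 0.02681 − 0.005747 = 0.02106, so v = 47.5 cm.
The image is real, inverted and reduced, on the far side of the lens.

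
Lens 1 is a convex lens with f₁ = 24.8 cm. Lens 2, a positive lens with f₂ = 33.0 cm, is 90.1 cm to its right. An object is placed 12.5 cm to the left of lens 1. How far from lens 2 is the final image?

Lens 1: 1/d_i1 = 1/f₁ − 1/d_o1 = 1/(24.8) − 1/(12.5) = -0.03968, so d_i1 = -25.20 cm.
The intermediate image is 25.20 cm to the left of lens 1 (virtual), which is 90.1 − (-25.20) = 115.3 cm to the left of lens 2, so d_o2 = +115.3 cm.
Lens 2: 1/d_i2 = 1/f₂ − 1/d_o2 = 1/(33.0) − 1/(115.3) = 0.02163, so d_i2 = 46.2 cm.
The final image is real, 46.2 cm to the right of lens 2 (overall magnification ≈ -0.81).

46.2 cm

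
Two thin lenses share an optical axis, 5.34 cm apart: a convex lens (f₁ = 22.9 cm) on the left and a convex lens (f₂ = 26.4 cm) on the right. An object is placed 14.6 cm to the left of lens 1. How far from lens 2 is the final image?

Lens 1: 1/d_i1 = 1/f₁ − 1/d_o1 = 1/(22.9) − 1/(14.6) = -0.02483, so d_i1 = -40.28 cm.
The intermediate image is 40.28 cm to the left of lens 1 (virtual), which is 5.34 − (-40.28) = 45.62 cm to the left of lens 2, so d_o2 = +45.62 cm.
Lens 2: 1/d_i2 = 1/f₂ − 1/d_o2 = 1/(26.4) − 1/(45.62) = 0.01596, so d_i2 = 62.7 cm.
The final image is real, 62.7 cm to the right of lens 2 (overall magnification ≈ -3.8).

62.7 cm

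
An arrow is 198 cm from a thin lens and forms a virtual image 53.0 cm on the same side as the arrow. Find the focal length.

f = -72.4 cm (diverging)

Virtual image ⇒ d_i = −53.0 cm.
1/f = 1/d_o + 1/d_i = 1/(198) + 1/(-53.0) = -0.01382, so f = -72.4 cm.
Since f is negative, the thin lens is diverging.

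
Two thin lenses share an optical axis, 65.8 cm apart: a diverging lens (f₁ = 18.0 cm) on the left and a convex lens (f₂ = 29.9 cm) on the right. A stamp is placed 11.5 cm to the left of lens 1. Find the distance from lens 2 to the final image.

Lens 1 is diverging, so f₁ = −18.0 cm.
Lens 1: 1/d_i1 = 1/f₁ − 1/d_o1 = 1/(-18.0) − 1/(11.5) = -0.1425, so d_i1 = -7.017 cm.
The intermediate image is 7.017 cm to the left of lens 1 (virtual), which is 65.8 − (-7.017) = 72.82 cm to the left of lens 2, so d_o2 = +72.82 cm.
Lens 2: 1/d_i2 = 1/f₂ − 1/d_o2 = 1/(29.9) − 1/(72.82) = 0.01971, so d_i2 = 50.7 cm.
The final image is real, 50.7 cm to the right of lens 2 (overall magnification ≈ -0.43).

50.7 cm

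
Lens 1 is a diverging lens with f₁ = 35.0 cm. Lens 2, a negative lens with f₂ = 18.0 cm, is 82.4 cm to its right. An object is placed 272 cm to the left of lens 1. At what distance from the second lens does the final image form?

15.5 cm

Lens 1 is diverging, so f₁ = −35.0 cm.
Lens 1: 1/d_i1 = 1/f₁ − 1/d_o1 = 1/(-35.0) − 1/(272) = -0.03225, so d_i1 = -31.01 cm.
The intermediate image is 31.01 cm to the left of lens 1 (virtual), which is 82.4 − (-31.01) = 113.4 cm to the left of lens 2, so d_o2 = +113.4 cm.
Lens 2 is diverging, so f₂ = −18.0 cm.
Lens 2: 1/d_i2 = 1/f₂ − 1/d_o2 = 1/(-18.0) − 1/(113.4) = -0.06437, so d_i2 = -15.5 cm.
The final image is virtual, 15.5 cm to the left of lens 2 (overall magnification ≈ 0.016).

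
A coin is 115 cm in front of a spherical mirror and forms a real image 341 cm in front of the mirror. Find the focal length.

f = 86.0 cm (concave)

Real image ⇒ d_i = +341 cm.
1/f = 1/d_o + 1/d_i = 1/(115) + 1/(341) = 0.01163, so f = 86.0 cm.
Since f is positive, the spherical mirror is concave.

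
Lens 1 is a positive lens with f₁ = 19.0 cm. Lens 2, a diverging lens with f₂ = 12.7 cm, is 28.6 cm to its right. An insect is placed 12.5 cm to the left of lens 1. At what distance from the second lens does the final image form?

Lens 1: 1/d_i1 = 1/f₁ − 1/d_o1 = 1/(19.0) − 1/(12.5) = -0.02737, so d_i1 = -36.54 cm.
The intermediate image is 36.54 cm to the left of lens 1 (virtual), which is 28.6 − (-36.54) = 65.14 cm to the left of lens 2, so d_o2 = +65.14 cm.
Lens 2 is diverging, so f₂ = −12.7 cm.
Lens 2: 1/d_i2 = 1/f₂ − 1/d_o2 = 1/(-12.7) − 1/(65.14) = -0.09409, so d_i2 = -10.6 cm.
The final image is virtual, 10.6 cm to the left of lens 2 (overall magnification ≈ 0.48).

10.6 cm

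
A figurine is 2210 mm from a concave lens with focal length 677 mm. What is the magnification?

For a concave lens, f = -677 mm.
1/d_i = 1/f − 1/d_o = 1/(-677.0) − 1/(2210) = -0.001930, so d_i = -518.2 mm.
m = −d_i/d_o = −(-518.2)/(2210) = +0.234.
The image is virtual, upright and reduced, on the same side as the object.

m = +0.234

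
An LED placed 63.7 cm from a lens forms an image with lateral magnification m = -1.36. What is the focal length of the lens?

f = 36.7 cm (converging)

m = −d_i/d_o ⇒ d_i = −m·d_o = −(-1.36)·(63.7) = 86.63 cm.
1/f = 1/d_o + 1/d_i = 1/(63.7) + 1/(86.63) = 0.02724, so f = 36.7 cm.
Since f is positive, the lens is converging.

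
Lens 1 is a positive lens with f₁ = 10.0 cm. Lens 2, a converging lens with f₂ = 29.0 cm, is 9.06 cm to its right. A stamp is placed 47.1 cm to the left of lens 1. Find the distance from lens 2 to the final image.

3.23 cm

Lens 1: 1/d_i1 = 1/f₁ − 1/d_o1 = 1/(10.0) − 1/(47.1) = 0.07877, so d_i1 = 12.70 cm.
The intermediate image is 12.70 cm to the right of lens 1, which lies 3.640 cm to the right of lens 2 — a virtual object — so d_o2 = −3.640 cm.
Lens 2: 1/d_i2 = 1/f₂ − 1/d_o2 = 1/(29.0) − 1/(-3.640) = 0.3092, so d_i2 = 3.23 cm.
The final image is real, 3.23 cm to the right of lens 2 (overall magnification ≈ -0.24).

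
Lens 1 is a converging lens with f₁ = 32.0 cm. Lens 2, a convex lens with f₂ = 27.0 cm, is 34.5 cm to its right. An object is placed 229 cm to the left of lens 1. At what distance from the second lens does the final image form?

Lens 1: 1/d_i1 = 1/f₁ − 1/d_o1 = 1/(32.0) − 1/(229) = 0.02688, so d_i1 = 37.20 cm.
The intermediate image is 37.20 cm to the right of lens 1, which lies 2.700 cm to the right of lens 2 — a virtual object — so d_o2 = −2.700 cm.
Lens 2: 1/d_i2 = 1/f₂ − 1/d_o2 = 1/(27.0) − 1/(-2.700) = 0.4074, so d_i2 = 2.45 cm.
The final image is real, 2.45 cm to the right of lens 2 (overall magnification ≈ -0.15).

2.45 cm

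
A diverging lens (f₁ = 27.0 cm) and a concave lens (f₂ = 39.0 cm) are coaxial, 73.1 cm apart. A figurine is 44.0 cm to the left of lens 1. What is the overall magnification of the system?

f₁ = −27.0 cm (diverging).
Lens 1: 1/d_i1 = 1/(-27.0) − 1/(44.0) = -0.05976, so d_i1 = -16.73 cm; m₁ = −d_i1/d_o1 = +0.3802.
d_o2 = 73.1 − (-16.73) = 89.83 cm.
f₂ = −39.0 cm (diverging).
Lens 2: 1/d_i2 = 1/(-39.0) − 1/(89.83) = -0.03677, so d_i2 = -27.19 cm; m₂ = −d_i2/d_o2 = +0.3027.
m = m₁·m₂ = (+0.3802)(+0.3027) = +0.115.

m = +0.115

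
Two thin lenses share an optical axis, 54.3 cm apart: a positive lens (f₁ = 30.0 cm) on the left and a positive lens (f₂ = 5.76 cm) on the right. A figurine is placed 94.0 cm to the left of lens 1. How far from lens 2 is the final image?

13.2 cm

Lens 1: 1/d_i1 = 1/f₁ − 1/d_o1 = 1/(30.0) − 1/(94.0) = 0.02270, so d_i1 = 44.06 cm.
The intermediate image is 44.06 cm to the right of lens 1, which is 54.3 − (44.06) = 10.24 cm to the left of lens 2, so d_o2 = +10.24 cm.
Lens 2: 1/d_i2 = 1/f₂ − 1/d_o2 = 1/(5.76) − 1/(10.24) = 0.07595, so d_i2 = 13.2 cm.
The final image is real, 13.2 cm to the right of lens 2 (overall magnification ≈ 0.60).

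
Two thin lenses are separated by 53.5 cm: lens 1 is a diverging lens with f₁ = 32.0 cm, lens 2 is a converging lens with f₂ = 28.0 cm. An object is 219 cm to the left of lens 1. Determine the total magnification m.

f₁ = −32.0 cm (diverging).
Lens 1: 1/d_i1 = 1/(-32.0) − 1/(219) = -0.03582, so d_i1 = -27.92 cm; m₁ = −d_i1/d_o1 = +0.1275.
d_o2 = 53.5 − (-27.92) = 81.42 cm.
Lens 2: 1/d_i2 = 1/(28.0) − 1/(81.42) = 0.02343, so d_i2 = 42.68 cm; m₂ = −d_i2/d_o2 = -0.5241.
m = m₁·m₂ = (+0.1275)(-0.5241) = -0.0668.

m = -0.0668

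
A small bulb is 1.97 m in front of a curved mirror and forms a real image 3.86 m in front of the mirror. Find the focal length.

Real image ⇒ d_i = +3.86 m.
1/f = 1/d_o + 1/d_i = 1/(1.97) + 1/(3.86) = 0.7667, so f = 1.30 m.
Since f is positive, the curved mirror is concave.

f = 1.30 m (concave)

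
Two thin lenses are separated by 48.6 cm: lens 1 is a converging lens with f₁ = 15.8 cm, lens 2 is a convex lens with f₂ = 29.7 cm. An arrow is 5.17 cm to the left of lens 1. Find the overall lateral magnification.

m = -1.66

Lens 1: 1/d_i1 = 1/(15.8) − 1/(5.17) = -0.1301, so d_i1 = -7.684 cm; m₁ = −d_i1/d_o1 = +1.486.
d_o2 = 48.6 − (-7.684) = 56.28 cm.
Lens 2: 1/d_i2 = 1/(29.7) − 1/(56.28) = 0.01590, so d_i2 = 62.89 cm; m₂ = −d_i2/d_o2 = -1.117.
m = m₁·m₂ = (+1.486)(-1.117) = -1.66.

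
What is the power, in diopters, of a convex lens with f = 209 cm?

f = 209 cm = 2.09 m.
P = 1/f = 1/(2.09 m) = +0.478 D.

P = +0.478 D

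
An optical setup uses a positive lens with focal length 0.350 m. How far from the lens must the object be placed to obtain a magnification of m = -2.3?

m = −d_i/d_o ⇒ d_i = −m·d_o.
1/f = 1/d_o + 1/d_i = 1/d_o − 1/(m·d_o) = (1 − 1/m)/d_o, so d_o = f(1 − 1/m) = (0.3500)(1 − 1/(-2.3)) = 0.502 m.

0.502 m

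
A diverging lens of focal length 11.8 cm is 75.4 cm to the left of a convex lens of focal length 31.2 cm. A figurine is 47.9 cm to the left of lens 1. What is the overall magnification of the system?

f₁ = −11.8 cm (diverging).
Lens 1: 1/d_i1 = 1/(-11.8) − 1/(47.9) = -0.1056, so d_i1 = -9.468 cm; m₁ = −d_i1/d_o1 = +0.1977.
d_o2 = 75.4 − (-9.468) = 84.87 cm.
Lens 2: 1/d_i2 = 1/(31.2) − 1/(84.87) = 0.02027, so d_i2 = 49.34 cm; m₂ = −d_i2/d_o2 = -0.5813.
m = m₁·m₂ = (+0.1977)(-0.5813) = -0.115.

m = -0.115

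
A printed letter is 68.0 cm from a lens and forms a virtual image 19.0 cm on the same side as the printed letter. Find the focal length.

f = -26.4 cm (diverging)

Virtual image ⇒ d_i = −19.0 cm.
1/f = 1/d_o + 1/d_i = 1/(68.0) + 1/(-19.0) = -0.03793, so f = -26.4 cm.
Since f is negative, the lens is diverging.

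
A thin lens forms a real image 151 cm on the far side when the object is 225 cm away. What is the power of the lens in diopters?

P = +1.11 D

d_i = +151 cm.
1/f = 1/d_o + 1/d_i = 1/(225) + 1/(151) = 0.01107 cm⁻¹.
f = 90.36 cm = 0.9036 m, so P = 1/f = +1.11 D.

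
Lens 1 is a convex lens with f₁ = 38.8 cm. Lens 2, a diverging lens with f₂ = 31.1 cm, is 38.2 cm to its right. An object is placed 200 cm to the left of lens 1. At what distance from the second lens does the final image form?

Lens 1: 1/d_i1 = 1/f₁ − 1/d_o1 = 1/(38.8) − 1/(200) = 0.02077, so d_i1 = 48.14 cm.
The intermediate image is 48.14 cm to the right of lens 1, which lies 9.940 cm to the right of lens 2 — a virtual object — so d_o2 = −9.940 cm.
Lens 2 is diverging, so f₂ = −31.1 cm.
Lens 2: 1/d_i2 = 1/f₂ − 1/d_o2 = 1/(-31.1) − 1/(-9.940) = 0.06845, so d_i2 = 14.6 cm.
The final image is real, 14.6 cm to the right of lens 2 (overall magnification ≈ -0.35).

14.6 cm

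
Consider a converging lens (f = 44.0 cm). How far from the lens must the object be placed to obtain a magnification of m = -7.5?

49.9 cm

m = −d_i/d_o ⇒ d_i = −m·d_o.
1/f = 1/d_o + 1/d_i = 1/d_o − 1/(m·d_o) = (1 − 1/m)/d_o, so d_o = f(1 − 1/m) = (44.00)(1 − 1/(-7.5)) = 49.9 cm.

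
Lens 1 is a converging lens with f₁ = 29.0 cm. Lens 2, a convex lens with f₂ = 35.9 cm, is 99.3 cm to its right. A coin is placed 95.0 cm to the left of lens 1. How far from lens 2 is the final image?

95.4 cm

Lens 1: 1/d_i1 = 1/f₁ − 1/d_o1 = 1/(29.0) − 1/(95.0) = 0.02396, so d_i1 = 41.74 cm.
The intermediate image is 41.74 cm to the right of lens 1, which is 99.3 − (41.74) = 57.56 cm to the left of lens 2, so d_o2 = +57.56 cm.
Lens 2: 1/d_i2 = 1/f₂ − 1/d_o2 = 1/(35.9) − 1/(57.56) = 0.01048, so d_i2 = 95.4 cm.
The final image is real, 95.4 cm to the right of lens 2 (overall magnification ≈ 0.73).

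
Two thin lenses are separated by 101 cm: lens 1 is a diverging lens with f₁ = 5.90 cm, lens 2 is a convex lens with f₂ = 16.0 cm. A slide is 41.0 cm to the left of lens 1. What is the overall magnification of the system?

m = -0.0223

f₁ = −5.90 cm (diverging).
Lens 1: 1/d_i1 = 1/(-5.90) − 1/(41.0) = -0.1939, so d_i1 = -5.158 cm; m₁ = −d_i1/d_o1 = +0.1258.
d_o2 = 101 − (-5.158) = 106.2 cm.
Lens 2: 1/d_i2 = 1/(16.0) − 1/(106.2) = 0.05308, so d_i2 = 18.84 cm; m₂ = −d_i2/d_o2 = -0.1774.
m = m₁·m₂ = (+0.1258)(-0.1774) = -0.0223.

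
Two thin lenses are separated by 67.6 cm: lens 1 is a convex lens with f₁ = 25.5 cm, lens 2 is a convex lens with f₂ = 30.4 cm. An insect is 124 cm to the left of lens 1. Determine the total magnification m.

m = +1.54

Lens 1: 1/d_i1 = 1/(25.5) − 1/(124) = 0.03115, so d_i1 = 32.10 cm; m₁ = −d_i1/d_o1 = -0.2589.
d_o2 = 67.6 − (32.10) = 35.50 cm.
Lens 2: 1/d_i2 = 1/(30.4) − 1/(35.50) = 0.004726, so d_i2 = 211.6 cm; m₂ = −d_i2/d_o2 = -5.961.
m = m₁·m₂ = (-0.2589)(-5.961) = +1.54.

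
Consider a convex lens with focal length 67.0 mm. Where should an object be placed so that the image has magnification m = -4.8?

m = −d_i/d_o ⇒ d_i = −m·d_o.
1/f = 1/d_o + 1/d_i = 1/d_o − 1/(m·d_o) = (1 − 1/m)/d_o, so d_o = f(1 − 1/m) = (67.00)(1 − 1/(-4.8)) = 81.0 mm.

81.0 mm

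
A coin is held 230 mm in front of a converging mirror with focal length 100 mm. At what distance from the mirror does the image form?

Mirror equation: 1/s_i = 1/f − 1/s_o = 1/(100.0) − 1/(230) = 0.01000 − 0.004348 = 0.005652, so s_i = 177 mm.
The image is real, inverted and reduced, in front of the mirror.

177 mm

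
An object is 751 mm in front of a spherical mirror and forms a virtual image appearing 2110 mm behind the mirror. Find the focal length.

f = 1170 mm (concave)

Virtual image ⇒ d_i = −2110 mm.
1/f = 1/d_o + 1/d_i = 1/(751) + 1/(-2110) = 0.0008576, so f = 1170 mm.
Since f is positive, the spherical mirror is concave.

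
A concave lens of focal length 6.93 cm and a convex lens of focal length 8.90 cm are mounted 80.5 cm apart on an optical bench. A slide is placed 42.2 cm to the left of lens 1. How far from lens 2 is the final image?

Lens 1 is diverging, so f₁ = −6.93 cm.
Lens 1: 1/d_i1 = 1/f₁ − 1/d_o1 = 1/(-6.93) − 1/(42.2) = -0.1680, so d_i1 = -5.952 cm.
The intermediate image is 5.952 cm to the left of lens 1 (virtual), which is 80.5 − (-5.952) = 86.45 cm to the left of lens 2, so d_o2 = +86.45 cm.
Lens 2: 1/d_i2 = 1/f₂ − 1/d_o2 = 1/(8.90) − 1/(86.45) = 0.1008, so d_i2 = 9.92 cm.
The final image is real, 9.92 cm to the right of lens 2 (overall magnification ≈ -0.016).

9.92 cm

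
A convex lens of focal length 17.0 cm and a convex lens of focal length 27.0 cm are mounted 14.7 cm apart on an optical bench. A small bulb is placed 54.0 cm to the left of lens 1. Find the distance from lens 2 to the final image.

Lens 1: 1/d_i1 = 1/f₁ − 1/d_o1 = 1/(17.0) − 1/(54.0) = 0.04031, so d_i1 = 24.81 cm.
The intermediate image is 24.81 cm to the right of lens 1, which lies 10.11 cm to the right of lens 2 — a virtual object — so d_o2 = −10.11 cm.
Lens 2: 1/d_i2 = 1/f₂ − 1/d_o2 = 1/(27.0) − 1/(-10.11) = 0.1359, so d_i2 = 7.36 cm.
The final image is real, 7.36 cm to the right of lens 2 (overall magnification ≈ -0.33).

7.36 cm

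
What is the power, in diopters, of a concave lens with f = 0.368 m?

P = -2.72 D

For a concave lens, f = −0.368 m.
P = 1/f = 1/(-0.368 m) = -2.72 D.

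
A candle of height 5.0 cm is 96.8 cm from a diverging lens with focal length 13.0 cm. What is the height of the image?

0.592 cm

For a diverging lens, f = -13.0 cm.
1/d_i = 1/f − 1/d_o = 1/(-13.00) − 1/(96.8) = -0.08725, so d_i = -11.46 cm.
m = −d_i/d_o = +0.1184.
|h_i| = |m|·h_o = 0.1184 × 5.0 = 0.592 cm. The image is virtual, upright and reduced, on the same side as the object.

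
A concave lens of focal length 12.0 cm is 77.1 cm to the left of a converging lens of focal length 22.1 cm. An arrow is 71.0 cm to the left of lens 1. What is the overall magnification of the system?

f₁ = −12.0 cm (diverging).
Lens 1: 1/d_i1 = 1/(-12.0) − 1/(71.0) = -0.09742, so d_i1 = -10.27 cm; m₁ = −d_i1/d_o1 = +0.1446.
d_o2 = 77.1 − (-10.27) = 87.37 cm.
Lens 2: 1/d_i2 = 1/(22.1) − 1/(87.37) = 0.03380, so d_i2 = 29.58 cm; m₂ = −d_i2/d_o2 = -0.3386.
m = m₁·m₂ = (+0.1446)(-0.3386) = -0.0490.

m = -0.0490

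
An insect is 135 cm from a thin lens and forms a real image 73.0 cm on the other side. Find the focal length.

f = 47.4 cm (converging)

Real image ⇒ d_i = +73.0 cm.
1/f = 1/d_o + 1/d_i = 1/(135) + 1/(73.0) = 0.02111, so f = 47.4 cm.
Since f is positive, the thin lens is converging.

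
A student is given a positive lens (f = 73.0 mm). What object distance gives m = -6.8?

83.7 mm

m = −d_i/d_o ⇒ d_i = −m·d_o.
1/f = 1/d_o + 1/d_i = 1/d_o − 1/(m·d_o) = (1 − 1/m)/d_o, so d_o = f(1 − 1/m) = (73.00)(1 − 1/(-6.8)) = 83.7 mm.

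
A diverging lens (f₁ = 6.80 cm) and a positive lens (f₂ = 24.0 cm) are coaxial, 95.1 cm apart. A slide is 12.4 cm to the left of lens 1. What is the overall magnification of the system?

f₁ = −6.80 cm (diverging).
Lens 1: 1/d_i1 = 1/(-6.80) − 1/(12.4) = -0.2277, so d_i1 = -4.392 cm; m₁ = −d_i1/d_o1 = +0.3542.
d_o2 = 95.1 − (-4.392) = 99.49 cm.
Lens 2: 1/d_i2 = 1/(24.0) − 1/(99.49) = 0.03162, so d_i2 = 31.63 cm; m₂ = −d_i2/d_o2 = -0.3179.
m = m₁·m₂ = (+0.3542)(-0.3179) = -0.113.

m = -0.113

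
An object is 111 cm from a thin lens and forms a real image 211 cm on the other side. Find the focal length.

f = 72.7 cm (converging)

Real image ⇒ d_i = +211 cm.
1/f = 1/d_o + 1/d_i = 1/(111) + 1/(211) = 0.01375, so f = 72.7 cm.
Since f is positive, the thin lens is converging.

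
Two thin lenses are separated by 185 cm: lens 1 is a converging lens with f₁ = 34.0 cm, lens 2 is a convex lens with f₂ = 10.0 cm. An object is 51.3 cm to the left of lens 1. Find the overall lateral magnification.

Lens 1: 1/d_i1 = 1/(34.0) − 1/(51.3) = 0.009919, so d_i1 = 100.8 cm; m₁ = −d_i1/d_o1 = -1.965.
d_o2 = 185 − (100.8) = 84.20 cm.
Lens 2: 1/d_i2 = 1/(10.0) − 1/(84.20) = 0.08812, so d_i2 = 11.35 cm; m₂ = −d_i2/d_o2 = -0.1348.
m = m₁·m₂ = (-1.965)(-0.1348) = +0.265.

m = +0.265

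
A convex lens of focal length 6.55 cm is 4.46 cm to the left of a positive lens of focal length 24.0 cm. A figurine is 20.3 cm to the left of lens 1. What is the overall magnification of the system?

m = -0.391

Lens 1: 1/d_i1 = 1/(6.55) − 1/(20.3) = 0.1034, so d_i1 = 9.670 cm; m₁ = −d_i1/d_o1 = -0.4764.
d_o2 = 4.46 − (9.670) = -5.210 cm (virtual object).
Lens 2: 1/d_i2 = 1/(24.0) − 1/(-5.210) = 0.2336, so d_i2 = 4.281 cm; m₂ = −d_i2/d_o2 = +0.8216.
m = m₁·m₂ = (-0.4764)(+0.8216) = -0.391.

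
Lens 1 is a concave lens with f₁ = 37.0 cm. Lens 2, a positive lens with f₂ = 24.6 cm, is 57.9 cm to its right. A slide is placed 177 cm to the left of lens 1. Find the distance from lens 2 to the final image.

Lens 1 is diverging, so f₁ = −37.0 cm.
Lens 1: 1/d_i1 = 1/f₁ − 1/d_o1 = 1/(-37.0) − 1/(177) = -0.03268, so d_i1 = -30.60 cm.
The intermediate image is 30.60 cm to the left of lens 1 (virtual), which is 57.9 − (-30.60) = 88.50 cm to the left of lens 2, so d_o2 = +88.50 cm.
Lens 2: 1/d_i2 = 1/f₂ − 1/d_o2 = 1/(24.6) − 1/(88.50) = 0.02935, so d_i2 = 34.1 cm.
The final image is real, 34.1 cm to the right of lens 2 (overall magnification ≈ -0.067).

34.1 cm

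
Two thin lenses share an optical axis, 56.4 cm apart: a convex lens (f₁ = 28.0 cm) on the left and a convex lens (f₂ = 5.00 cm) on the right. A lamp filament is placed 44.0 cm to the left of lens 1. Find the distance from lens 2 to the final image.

4.02 cm

Lens 1: 1/d_i1 = 1/f₁ − 1/d_o1 = 1/(28.0) − 1/(44.0) = 0.01299, so d_i1 = 77.00 cm.
The intermediate image is 77.00 cm to the right of lens 1, which lies 20.60 cm to the right of lens 2 — a virtual object — so d_o2 = −20.60 cm.
Lens 2: 1/d_i2 = 1/f₂ − 1/d_o2 = 1/(5.00) − 1/(-20.60) = 0.2485, so d_i2 = 4.02 cm.
The final image is real, 4.02 cm to the right of lens 2 (overall magnification ≈ -0.34).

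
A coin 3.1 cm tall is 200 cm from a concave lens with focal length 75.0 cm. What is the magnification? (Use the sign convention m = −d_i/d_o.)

For a concave lens, f = -75.0 cm.
1/d_i = 1/f − 1/d_o = 1/(-75.00) − 1/(200) = -0.01833, so d_i = -54.55 cm.
m = −d_i/d_o = −(-54.55)/(200) = +0.273.
The image is virtual, upright and reduced, on the same side as the object.

m = +0.273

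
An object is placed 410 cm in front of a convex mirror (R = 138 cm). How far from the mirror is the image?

59.1 cm

f = R/2 = 138/2 = 69.00 cm; for a convex mirror, f = -69.00 cm.
Mirror equation: 1/v = 1/f − 1/u = 1/(-69.00) − 1/(410) = -0.01449 − 0.002439 = -0.01693, so v = -59.1 cm.
The image is virtual, upright and reduced, behind the mirror.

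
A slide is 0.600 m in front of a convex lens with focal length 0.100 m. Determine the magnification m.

1/d_i = 1/f − 1/d_o = 1/(0.1000) − 1/(0.600) = 8.333, so d_i = 0.1200 m.
m = −d_i/d_o = −(0.1200)/(0.600) = -0.200.
The image is real, inverted and reduced, on the far side of the lens.

m = -0.200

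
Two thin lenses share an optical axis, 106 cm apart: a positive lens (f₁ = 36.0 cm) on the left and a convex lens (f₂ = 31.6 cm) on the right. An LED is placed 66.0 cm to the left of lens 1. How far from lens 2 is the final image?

Lens 1: 1/d_i1 = 1/f₁ − 1/d_o1 = 1/(36.0) − 1/(66.0) = 0.01263, so d_i1 = 79.20 cm.
The intermediate image is 79.20 cm to the right of lens 1, which is 106 − (79.20) = 26.80 cm to the left of lens 2, so d_o2 = +26.80 cm.
Lens 2: 1/d_i2 = 1/f₂ − 1/d_o2 = 1/(31.6) − 1/(26.80) = -0.005668, so d_i2 = -176 cm.
The final image is virtual, 176 cm to the left of lens 2 (overall magnification ≈ -7.9).

176 cm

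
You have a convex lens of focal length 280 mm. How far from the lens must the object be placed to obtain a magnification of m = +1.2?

m = −d_i/d_o ⇒ d_i = −m·d_o.
1/f = 1/d_o + 1/d_i = 1/d_o − 1/(m·d_o) = (1 − 1/m)/d_o, so d_o = f(1 − 1/m) = (280.0)(1 − 1/(+1.2)) = 46.7 mm.

46.7 mm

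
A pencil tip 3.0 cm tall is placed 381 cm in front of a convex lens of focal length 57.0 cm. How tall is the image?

1/d_i = 1/f − 1/d_o = 1/(57.00) − 1/(381) = 0.01492, so d_i = 67.03 cm.
m = −d_i/d_o = -0.1759.
|h_i| = |m|·h_o = 0.1759 × 3.0 = 0.528 cm. The image is real, inverted and reduced, on the far side of the lens.

0.528 cm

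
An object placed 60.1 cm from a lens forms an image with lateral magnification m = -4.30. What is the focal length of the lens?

f = 48.8 cm (converging)

m = −d_i/d_o ⇒ d_i = −m·d_o = −(-4.30)·(60.1) = 258.4 cm.
1/f = 1/d_o + 1/d_i = 1/(60.1) + 1/(258.4) = 0.02051, so f = 48.8 cm.
Since f is positive, the lens is converging.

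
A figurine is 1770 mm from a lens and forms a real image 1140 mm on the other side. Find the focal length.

f = 693 mm (converging)

Real image ⇒ d_i = +1140 mm.
1/f = 1/d_o + 1/d_i = 1/(1770) + 1/(1140) = 0.001442, so f = 693 mm.
Since f is positive, the lens is converging.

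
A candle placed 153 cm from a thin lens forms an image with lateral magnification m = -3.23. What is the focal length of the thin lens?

f = 117 cm (converging)

m = −d_i/d_o ⇒ d_i = −m·d_o = −(-3.23)·(153) = 494.2 cm.
1/f = 1/d_o + 1/d_i = 1/(153) + 1/(494.2) = 0.008559, so f = 117 cm.
Since f is positive, the thin lens is converging.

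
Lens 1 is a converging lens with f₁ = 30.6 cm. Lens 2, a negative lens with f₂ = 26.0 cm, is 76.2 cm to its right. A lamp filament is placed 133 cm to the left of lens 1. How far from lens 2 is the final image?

15.2 cm

Lens 1: 1/d_i1 = 1/f₁ − 1/d_o1 = 1/(30.6) − 1/(133) = 0.02516, so d_i1 = 39.74 cm.
The intermediate image is 39.74 cm to the right of lens 1, which is 76.2 − (39.74) = 36.46 cm to the left of lens 2, so d_o2 = +36.46 cm.
Lens 2 is diverging, so f₂ = −26.0 cm.
Lens 2: 1/d_i2 = 1/f₂ − 1/d_o2 = 1/(-26.0) − 1/(36.46) = -0.06589, so d_i2 = -15.2 cm.
The final image is virtual, 15.2 cm to the left of lens 2 (overall magnification ≈ -0.12).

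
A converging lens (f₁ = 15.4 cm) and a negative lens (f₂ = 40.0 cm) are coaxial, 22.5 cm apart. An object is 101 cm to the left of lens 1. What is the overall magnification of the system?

Lens 1: 1/d_i1 = 1/(15.4) − 1/(101) = 0.05503, so d_i1 = 18.17 cm; m₁ = −d_i1/d_o1 = -0.1799.
d_o2 = 22.5 − (18.17) = 4.330 cm.
f₂ = −40.0 cm (diverging).
Lens 2: 1/d_i2 = 1/(-40.0) − 1/(4.330) = -0.2559, so d_i2 = -3.907 cm; m₂ = −d_i2/d_o2 = +0.9023.
m = m₁·m₂ = (-0.1799)(+0.9023) = -0.162.

m = -0.162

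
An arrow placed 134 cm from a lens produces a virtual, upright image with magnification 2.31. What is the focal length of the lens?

f = 236 cm (converging)

m = −d_i/d_o ⇒ d_i = −m·d_o = −(+2.31)·(134) = -309.5 cm.
1/f = 1/d_o + 1/d_i = 1/(134) + 1/(-309.5) = 0.004232, so f = 236 cm.
Since f is positive, the lens is converging.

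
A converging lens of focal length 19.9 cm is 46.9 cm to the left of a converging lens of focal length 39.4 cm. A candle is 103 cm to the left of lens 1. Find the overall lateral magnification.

Lens 1: 1/d_i1 = 1/(19.9) − 1/(103) = 0.04054, so d_i1 = 24.67 cm; m₁ = −d_i1/d_o1 = -0.2395.
d_o2 = 46.9 − (24.67) = 22.23 cm.
Lens 2: 1/d_i2 = 1/(39.4) − 1/(22.23) = -0.01960, so d_i2 = -51.01 cm; m₂ = −d_i2/d_o2 = +2.295.
m = m₁·m₂ = (-0.2395)(+2.295) = -0.550.

m = -0.550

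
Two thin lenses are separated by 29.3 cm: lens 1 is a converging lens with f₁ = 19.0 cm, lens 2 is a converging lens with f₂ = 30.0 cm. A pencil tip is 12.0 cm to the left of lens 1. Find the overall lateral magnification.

m = -2.55

Lens 1: 1/d_i1 = 1/(19.0) − 1/(12.0) = -0.03070, so d_i1 = -32.57 cm; m₁ = −d_i1/d_o1 = +2.714.
d_o2 = 29.3 − (-32.57) = 61.87 cm.
Lens 2: 1/d_i2 = 1/(30.0) − 1/(61.87) = 0.01717, so d_i2 = 58.24 cm; m₂ = −d_i2/d_o2 = -0.9413.
m = m₁·m₂ = (+2.714)(-0.9413) = -2.55.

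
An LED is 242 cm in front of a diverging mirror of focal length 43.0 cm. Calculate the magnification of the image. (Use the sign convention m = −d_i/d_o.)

For a diverging mirror, f = -43.0 cm.
1/d_i = 1/f − 1/d_o = 1/(-43.00) − 1/(242) = -0.02739, so d_i = -36.51 cm.
m = −d_i/d_o = −(-36.51)/(242) = +0.151.
The image is virtual, upright and reduced, behind the mirror.

m = +0.151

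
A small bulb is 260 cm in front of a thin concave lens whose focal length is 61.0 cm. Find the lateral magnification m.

m = +0.190

For a concave lens, f = -61.0 cm.
1/d_i = 1/f − 1/d_o = 1/(-61.00) − 1/(260) = -0.02024, so d_i = -49.41 cm.
m = −d_i/d_o = −(-49.41)/(260) = +0.190.
The image is virtual, upright and reduced, on the same side as the object.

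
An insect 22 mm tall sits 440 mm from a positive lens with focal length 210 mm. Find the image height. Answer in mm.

1/d_i = 1/f − 1/d_o = 1/(210.0) − 1/(440) = 0.002489, so d_i = 401.7 mm.
m = −d_i/d_o = -0.9130.
|h_i| = |m|·h_o = 0.9130 × 22 = 20.1 mm. The image is real, inverted and reduced, on the far side of the lens.

20.1 mm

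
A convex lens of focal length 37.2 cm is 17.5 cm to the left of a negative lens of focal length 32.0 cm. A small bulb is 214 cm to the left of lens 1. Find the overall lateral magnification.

Lens 1: 1/d_i1 = 1/(37.2) − 1/(214) = 0.02221, so d_i1 = 45.03 cm; m₁ = −d_i1/d_o1 = -0.2104.
d_o2 = 17.5 − (45.03) = -27.53 cm (virtual object).
f₂ = −32.0 cm (diverging).
Lens 2: 1/d_i2 = 1/(-32.0) − 1/(-27.53) = 0.005074, so d_i2 = 197.1 cm; m₂ = −d_i2/d_o2 = +7.159.
m = m₁·m₂ = (-0.2104)(+7.159) = -1.51.

m = -1.51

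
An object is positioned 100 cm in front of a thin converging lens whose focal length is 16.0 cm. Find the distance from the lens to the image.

19.0 cm

Lens equation: 1/v = 1/f − 1/u = 1/(16.00) − 1/(100) = 0.06250 − 0.01000 = 0.05250, so v = 19.0 cm.
The image is real, inverted and reduced, on the far side of the lens.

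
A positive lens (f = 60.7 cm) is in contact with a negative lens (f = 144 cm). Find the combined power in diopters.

P = +0.953 D

P₁ = 1/f₁ = 1/(0.607 m) = +1.647 D; P₂ = 1/f₂ = 1/(-1.44 m) = -0.6944 D.
For thin lenses in contact, P = P₁ + P₂ = (+1.647) + (-0.6944) = +0.953 D.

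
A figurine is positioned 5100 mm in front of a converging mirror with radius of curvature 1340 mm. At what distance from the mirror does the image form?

f = R/2 = 1340/2 = 670.0 mm.
Mirror equation: 1/d_i = 1/f − 1/d_o = 1/(670.0) − 1/(5100) = 0.001493 − 0.0001961 = 0.001296, so d_i = 771 mm.
The image is real, inverted and reduced, in front of the mirror.

771 mm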